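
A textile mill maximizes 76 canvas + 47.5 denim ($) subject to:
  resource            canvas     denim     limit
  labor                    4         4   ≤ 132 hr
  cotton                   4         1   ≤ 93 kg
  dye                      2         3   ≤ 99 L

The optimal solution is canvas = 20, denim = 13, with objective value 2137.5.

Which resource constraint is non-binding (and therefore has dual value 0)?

dye

labor: 132/132 (binding)
cotton: 93/93 (binding)
dye: 79/99 (slack 20)
By complementary slackness, a constraint with positive slack has shadow price 0 → dye.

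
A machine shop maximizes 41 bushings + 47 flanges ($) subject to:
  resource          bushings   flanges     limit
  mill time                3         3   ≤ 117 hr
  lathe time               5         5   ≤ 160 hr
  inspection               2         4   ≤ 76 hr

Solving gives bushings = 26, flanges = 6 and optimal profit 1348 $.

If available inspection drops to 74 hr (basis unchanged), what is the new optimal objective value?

1342

At the optimum: mill time uses 96 of 117 (slack = 21); lathe time uses 160 of 160 (binding); inspection uses 76 of 76 (binding).
Slack constraints have shadow price 0 (complementary slackness).
The binding rows give the dual system: 5·y_lathe time + 2·y_inspection = 41 and 5·y_lathe time + 4·y_inspection = 47.
Solving: y_lathe time = 7, y_inspection = 3.
Δz = y_inspection·Δb = 3 × (-2) = -6, so new z* = 1348 − 6 = 1342.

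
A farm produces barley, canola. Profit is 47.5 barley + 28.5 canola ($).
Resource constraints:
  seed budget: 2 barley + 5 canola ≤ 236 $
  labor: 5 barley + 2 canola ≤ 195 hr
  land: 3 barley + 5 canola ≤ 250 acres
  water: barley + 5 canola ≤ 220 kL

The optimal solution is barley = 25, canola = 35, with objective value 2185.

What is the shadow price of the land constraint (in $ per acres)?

2.5

At the optimum: seed budget uses 225 of 236 (slack = 11); labor uses 195 of 195 (binding); land uses 250 of 250 (binding); water uses 200 of 220 (slack = 20).
Since seed budget, water are not tight, their duals are 0.
Dual feasibility on the basic columns requires 5·y_labor + 3·y_land = 47.5, 2·y_labor + 5·y_land = 28.5.
→ y_labor = 8 and y_land = 2.5.
Shadow price of land = 2.5.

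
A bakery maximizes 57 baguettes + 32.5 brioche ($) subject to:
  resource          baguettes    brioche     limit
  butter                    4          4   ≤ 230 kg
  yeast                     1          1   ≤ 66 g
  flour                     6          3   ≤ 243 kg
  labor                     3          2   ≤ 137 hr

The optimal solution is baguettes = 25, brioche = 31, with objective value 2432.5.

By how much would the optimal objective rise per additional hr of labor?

Check each constraint at x*: butter 224/230 (slack 6); yeast 56/66 (slack 10); flour 243/243 (tight); labor 137/137 (tight).
Slack constraints have shadow price 0 (complementary slackness).
The binding rows give the dual system: 6·y_flour + 3·y_labor = 57 and 3·y_flour + 2·y_labor = 32.5.
This yields shadow prices y_flour = 5.5, y_labor = 8.
Shadow price of labor = 8.

8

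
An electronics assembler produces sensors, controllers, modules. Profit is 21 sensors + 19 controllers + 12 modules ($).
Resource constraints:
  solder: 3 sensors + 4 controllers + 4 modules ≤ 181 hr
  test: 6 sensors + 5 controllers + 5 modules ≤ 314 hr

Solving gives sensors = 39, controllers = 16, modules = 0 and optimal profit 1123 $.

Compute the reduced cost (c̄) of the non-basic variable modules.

-7

At the optimum: solder uses 181 of 181 (binding); test uses 314 of 314 (binding).
The binding rows give the dual system: 3·y_solder + 6·y_test = 21 and 4·y_solder + 5·y_test = 19.
This yields shadow prices y_solder = 1, y_test = 3.
Reduced cost of modules: c₃ − yᵀa₃ = 12 − (1·4 + 3·5) = 12 − 19 = -7.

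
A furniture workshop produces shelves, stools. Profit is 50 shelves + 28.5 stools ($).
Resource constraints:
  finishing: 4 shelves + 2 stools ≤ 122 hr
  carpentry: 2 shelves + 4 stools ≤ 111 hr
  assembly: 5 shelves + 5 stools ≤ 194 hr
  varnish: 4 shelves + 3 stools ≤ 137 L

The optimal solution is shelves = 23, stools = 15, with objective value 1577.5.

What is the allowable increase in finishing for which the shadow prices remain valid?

Binding constraints: finishing, varnish. The basis is B = [[4,2],[4,3]] with det 4.
Per unit increase in finishing, x* moves by d = (0.75, -1).
The basis stays optimal until stools reaches 0; allowable increase = 15 hr.

15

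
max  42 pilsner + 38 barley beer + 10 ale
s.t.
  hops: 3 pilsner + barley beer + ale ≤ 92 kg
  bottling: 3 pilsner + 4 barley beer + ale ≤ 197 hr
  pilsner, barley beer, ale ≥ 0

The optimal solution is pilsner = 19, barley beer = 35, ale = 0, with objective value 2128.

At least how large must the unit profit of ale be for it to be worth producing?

Check each constraint at x*: hops 92/92 (tight); bottling 197/197 (tight).
Dual feasibility on the basic columns requires 3·y_hops + 3·y_bottling = 42, 1·y_hops + 4·y_bottling = 38.
→ y_hops = 6 and y_bottling = 8.
ale enters the basis when its profit ≥ yᵀa₃ = 6·1 + 8·1 = 14.

14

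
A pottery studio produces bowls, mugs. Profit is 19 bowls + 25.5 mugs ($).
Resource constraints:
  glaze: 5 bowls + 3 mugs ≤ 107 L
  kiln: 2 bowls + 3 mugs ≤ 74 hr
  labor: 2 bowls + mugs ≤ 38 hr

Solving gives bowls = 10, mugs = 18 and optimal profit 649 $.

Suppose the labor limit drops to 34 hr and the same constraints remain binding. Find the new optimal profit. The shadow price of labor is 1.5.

Δb = -4, so new z* = 649 + (1.5)·(-4) = 649 − 6 = 643.

643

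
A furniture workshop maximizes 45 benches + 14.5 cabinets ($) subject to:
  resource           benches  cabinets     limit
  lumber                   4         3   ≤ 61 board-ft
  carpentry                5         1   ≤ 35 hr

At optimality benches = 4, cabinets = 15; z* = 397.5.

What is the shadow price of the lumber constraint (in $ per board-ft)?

2.5

At the optimum: lumber uses 61 of 61 (binding); carpentry uses 35 of 35 (binding).
The binding rows give the dual system: 4·y_lumber + 5·y_carpentry = 45 and 3·y_lumber + 1·y_carpentry = 14.5.
This yields shadow prices y_lumber = 2.5, y_carpentry = 7.
Shadow price of lumber = 2.5.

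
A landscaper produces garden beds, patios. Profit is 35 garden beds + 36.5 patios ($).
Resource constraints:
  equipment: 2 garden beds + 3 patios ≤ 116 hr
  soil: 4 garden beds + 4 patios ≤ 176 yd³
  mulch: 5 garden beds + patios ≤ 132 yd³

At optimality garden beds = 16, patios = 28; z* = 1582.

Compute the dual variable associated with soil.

8

At the optimum: equipment uses 116 of 116 (binding); soil uses 176 of 176 (binding); mulch uses 108 of 132 (slack = 24).
By complementary slackness, y = 0 for the non-binding constraint.
The binding rows give the dual system: 2·y_equipment + 4·y_soil = 35 and 3·y_equipment + 4·y_soil = 36.5.
→ y_equipment = 1.5 and y_soil = 8.
Shadow price of soil = 8.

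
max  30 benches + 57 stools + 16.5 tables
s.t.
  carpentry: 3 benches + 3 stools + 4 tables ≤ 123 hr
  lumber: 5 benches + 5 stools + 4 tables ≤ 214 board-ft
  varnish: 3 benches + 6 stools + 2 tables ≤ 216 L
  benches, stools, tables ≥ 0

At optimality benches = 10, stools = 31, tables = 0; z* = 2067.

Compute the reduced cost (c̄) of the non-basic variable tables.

-5.5

Binding: carpentry and varnish. Non-binding: lumber (9 unused).
By complementary slackness, y = 0 for the non-binding constraint.
From A_Bᵀ y = c: 3·y_carpentry + 3·y_varnish = 30; 3·y_carpentry + 6·y_varnish = 57.
→ y_carpentry = 1 and y_varnish = 9.
Reduced cost of tables: c₃ − yᵀa₃ = 16.5 − (1·4 + 9·2) = 16.5 − 22 = -5.5.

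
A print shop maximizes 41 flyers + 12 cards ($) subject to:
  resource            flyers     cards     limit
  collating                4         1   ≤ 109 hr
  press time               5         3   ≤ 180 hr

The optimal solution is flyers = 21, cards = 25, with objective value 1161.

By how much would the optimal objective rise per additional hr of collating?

9

Check each constraint at x*: collating 109/109 (tight); press time 180/180 (tight).
From A_Bᵀ y = c: 4·y_collating + 5·y_press time = 41; 1·y_collating + 3·y_press time = 12.
This yields shadow prices y_collating = 9, y_press time = 1.
Shadow price of collating = 9.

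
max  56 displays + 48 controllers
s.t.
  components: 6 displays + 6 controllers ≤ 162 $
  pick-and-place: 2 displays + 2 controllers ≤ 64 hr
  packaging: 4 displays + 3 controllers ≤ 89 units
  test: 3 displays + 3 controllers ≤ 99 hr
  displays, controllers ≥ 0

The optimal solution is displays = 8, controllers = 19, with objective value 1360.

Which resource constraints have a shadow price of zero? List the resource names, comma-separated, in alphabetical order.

pick-and-place, test

components: 162/162 (binding)
pick-and-place: 54/64 (slack 10)
packaging: 89/89 (binding)
test: 81/99 (slack 18)
By complementary slackness, a constraint with positive slack has shadow price 0 → pick-and-place, test.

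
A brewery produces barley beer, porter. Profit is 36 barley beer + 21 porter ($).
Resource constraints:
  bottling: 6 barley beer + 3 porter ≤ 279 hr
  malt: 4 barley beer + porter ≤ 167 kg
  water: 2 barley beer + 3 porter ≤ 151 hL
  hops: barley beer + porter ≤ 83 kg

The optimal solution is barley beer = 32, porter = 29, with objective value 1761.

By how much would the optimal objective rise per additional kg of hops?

0

Binding: bottling and water. Non-binding: malt (10 unused), hops (22 unused).
Since malt, hops are not tight, their duals are 0.
The binding rows give the dual system: 6·y_bottling + 2·y_water = 36 and 3·y_bottling + 3·y_water = 21.
This yields shadow prices y_bottling = 5.5, y_water = 1.5.
Shadow price of hops = 0.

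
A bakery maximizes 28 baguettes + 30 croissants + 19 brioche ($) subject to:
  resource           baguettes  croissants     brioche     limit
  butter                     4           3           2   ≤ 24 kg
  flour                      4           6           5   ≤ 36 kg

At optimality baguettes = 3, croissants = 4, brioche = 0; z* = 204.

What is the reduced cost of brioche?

Both butter and flour are binding at x*.
From A_Bᵀ y = c: 4·y_butter + 4·y_flour = 28; 3·y_butter + 6·y_flour = 30.
→ y_butter = 4 and y_flour = 3.
Reduced cost of brioche: c₃ − yᵀa₃ = 19 − (4·2 + 3·5) = 19 − 23 = -4.

-4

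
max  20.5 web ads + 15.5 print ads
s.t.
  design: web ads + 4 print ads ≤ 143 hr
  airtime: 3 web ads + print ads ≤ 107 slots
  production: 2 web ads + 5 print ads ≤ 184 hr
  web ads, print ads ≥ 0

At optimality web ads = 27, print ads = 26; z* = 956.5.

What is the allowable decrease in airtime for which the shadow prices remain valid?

Binding constraints: airtime, production. The basis is B = [[3,1],[2,5]] with det 13.
Per unit decrease in airtime, x* moves by d = (-0.3846, 0.1538).
The basis stays optimal until design becomes binding; allowable decrease = 52 slots.

52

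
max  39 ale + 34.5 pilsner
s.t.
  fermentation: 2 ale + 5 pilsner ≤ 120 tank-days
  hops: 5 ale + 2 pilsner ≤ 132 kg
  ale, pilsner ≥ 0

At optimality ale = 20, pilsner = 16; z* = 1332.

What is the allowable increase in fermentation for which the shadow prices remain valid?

Binding constraints: fermentation, hops. The basis is B = [[2,5],[5,2]] with det -21.
Per unit increase in fermentation, x* moves by d = (-0.0952, 0.2381).
The basis stays optimal until ale reaches 0; allowable increase = 210 tank-days.

210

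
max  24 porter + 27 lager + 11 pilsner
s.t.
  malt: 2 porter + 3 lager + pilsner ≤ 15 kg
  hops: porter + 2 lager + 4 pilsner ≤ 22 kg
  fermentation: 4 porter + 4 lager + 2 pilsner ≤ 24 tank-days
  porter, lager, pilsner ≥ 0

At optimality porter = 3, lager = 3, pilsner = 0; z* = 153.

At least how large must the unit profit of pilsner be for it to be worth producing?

12

Binding: malt and fermentation. Non-binding: hops (13 unused).
Since hops is not tight, its dual is 0.
Dual feasibility on the basic columns requires 2·y_malt + 4·y_fermentation = 24, 3·y_malt + 4·y_fermentation = 27.
→ y_malt = 3 and y_fermentation = 4.5.
pilsner enters the basis when its profit ≥ yᵀa₃ = 3·1 + 4.5·2 = 12.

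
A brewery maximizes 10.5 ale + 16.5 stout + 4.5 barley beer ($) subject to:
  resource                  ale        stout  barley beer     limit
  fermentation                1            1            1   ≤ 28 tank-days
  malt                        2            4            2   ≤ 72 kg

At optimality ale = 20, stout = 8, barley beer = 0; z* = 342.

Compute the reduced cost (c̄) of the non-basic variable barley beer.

-6

Check each constraint at x*: fermentation 28/28 (tight); malt 72/72 (tight).
Dual feasibility on the basic columns requires 1·y_fermentation + 2·y_malt = 10.5, 1·y_fermentation + 4·y_malt = 16.5.
This yields shadow prices y_fermentation = 4.5, y_malt = 3.
Reduced cost of barley beer: c₃ − yᵀa₃ = 4.5 − (4.5·1 + 3·2) = 4.5 − 10.5 = -6.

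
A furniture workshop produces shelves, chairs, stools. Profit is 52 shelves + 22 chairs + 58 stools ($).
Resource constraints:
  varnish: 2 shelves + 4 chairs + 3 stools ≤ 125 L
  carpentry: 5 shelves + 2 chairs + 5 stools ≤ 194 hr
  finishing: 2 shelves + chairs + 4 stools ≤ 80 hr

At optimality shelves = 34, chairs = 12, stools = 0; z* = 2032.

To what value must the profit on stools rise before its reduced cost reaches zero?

Check each constraint at x*: varnish 116/125 (slack 9); carpentry 194/194 (tight); finishing 80/80 (tight).
Since varnish is not tight, its dual is 0.
The binding rows give the dual system: 5·y_carpentry + 2·y_finishing = 52 and 2·y_carpentry + 1·y_finishing = 22.
This yields shadow prices y_carpentry = 8, y_finishing = 6.
stools enters the basis when its profit ≥ yᵀa₃ = 8·5 + 6·4 = 64.

64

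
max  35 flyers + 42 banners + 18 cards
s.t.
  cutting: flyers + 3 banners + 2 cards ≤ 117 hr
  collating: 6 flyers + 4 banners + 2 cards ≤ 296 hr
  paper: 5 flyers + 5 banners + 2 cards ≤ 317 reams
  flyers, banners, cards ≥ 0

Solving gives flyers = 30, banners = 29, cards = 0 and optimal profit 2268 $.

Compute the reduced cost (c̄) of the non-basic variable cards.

-7

At the optimum: cutting uses 117 of 117 (binding); collating uses 296 of 296 (binding); paper uses 295 of 317 (slack = 22).
By complementary slackness, y = 0 for the non-binding constraint.
Dual feasibility on the basic columns requires 1·y_cutting + 6·y_collating = 35, 3·y_cutting + 4·y_collating = 42.
This yields shadow prices y_cutting = 8, y_collating = 4.5.
Reduced cost of cards: c₃ − yᵀa₃ = 18 − (8·2 + 4.5·2) = 18 − 25 = -7.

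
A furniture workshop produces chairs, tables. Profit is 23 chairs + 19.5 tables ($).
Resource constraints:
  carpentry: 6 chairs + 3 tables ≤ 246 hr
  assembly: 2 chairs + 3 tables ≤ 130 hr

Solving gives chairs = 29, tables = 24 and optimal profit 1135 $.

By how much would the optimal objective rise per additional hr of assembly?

Check each constraint at x*: carpentry 246/246 (tight); assembly 130/130 (tight).
The binding rows give the dual system: 6·y_carpentry + 2·y_assembly = 23 and 3·y_carpentry + 3·y_assembly = 19.5.
This yields shadow prices y_carpentry = 2.5, y_assembly = 4.
Shadow price of assembly = 4.

4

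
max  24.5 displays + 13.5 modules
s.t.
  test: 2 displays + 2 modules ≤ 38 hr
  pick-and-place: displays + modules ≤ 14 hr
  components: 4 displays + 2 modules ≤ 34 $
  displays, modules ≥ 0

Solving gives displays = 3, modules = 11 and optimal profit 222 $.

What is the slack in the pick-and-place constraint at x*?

pick-and-place used = 1·3 + 1·11 = 14; slack = 14 − 14 = 0.

0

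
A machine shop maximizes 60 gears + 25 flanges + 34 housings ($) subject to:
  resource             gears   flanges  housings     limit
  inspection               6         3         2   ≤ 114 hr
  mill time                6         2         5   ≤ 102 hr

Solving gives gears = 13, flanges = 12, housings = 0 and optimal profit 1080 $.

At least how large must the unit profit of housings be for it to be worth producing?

Check each constraint at x*: inspection 114/114 (tight); mill time 102/102 (tight).
Dual feasibility on the basic columns requires 6·y_inspection + 6·y_mill time = 60, 3·y_inspection + 2·y_mill time = 25.
→ y_inspection = 5 and y_mill time = 5.
housings enters the basis when its profit ≥ yᵀa₃ = 5·2 + 5·5 = 35.

35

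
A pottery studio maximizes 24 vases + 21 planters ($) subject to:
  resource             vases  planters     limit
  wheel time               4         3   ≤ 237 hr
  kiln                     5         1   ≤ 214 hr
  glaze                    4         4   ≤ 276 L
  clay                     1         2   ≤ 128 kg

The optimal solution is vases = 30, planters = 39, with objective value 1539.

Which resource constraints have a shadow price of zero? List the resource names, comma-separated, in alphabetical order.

clay, kiln

wheel time: 237/237 (binding)
kiln: 189/214 (slack 25)
glaze: 276/276 (binding)
clay: 108/128 (slack 20)
By complementary slackness, a constraint with positive slack has shadow price 0 → clay, kiln.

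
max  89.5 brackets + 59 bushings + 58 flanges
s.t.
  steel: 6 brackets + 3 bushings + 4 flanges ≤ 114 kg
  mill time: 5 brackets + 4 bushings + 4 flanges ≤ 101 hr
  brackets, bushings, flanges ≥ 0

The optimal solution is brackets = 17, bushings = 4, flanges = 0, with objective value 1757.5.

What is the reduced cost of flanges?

-8

At the optimum: steel uses 114 of 114 (binding); mill time uses 101 of 101 (binding).
Dual feasibility on the basic columns requires 6·y_steel + 5·y_mill time = 89.5, 3·y_steel + 4·y_mill time = 59.
→ y_steel = 7 and y_mill time = 9.5.
Reduced cost of flanges: c₃ − yᵀa₃ = 58 − (7·4 + 9.5·4) = 58 − 66 = -8.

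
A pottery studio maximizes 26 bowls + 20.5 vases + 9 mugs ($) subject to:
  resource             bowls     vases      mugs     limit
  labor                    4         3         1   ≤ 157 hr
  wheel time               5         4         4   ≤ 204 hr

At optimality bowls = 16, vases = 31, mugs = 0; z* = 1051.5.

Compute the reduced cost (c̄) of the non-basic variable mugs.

Both labor and wheel time are binding at x*.
From A_Bᵀ y = c: 4·y_labor + 5·y_wheel time = 26; 3·y_labor + 4·y_wheel time = 20.5.
→ y_labor = 1.5 and y_wheel time = 4.
Reduced cost of mugs: c₃ − yᵀa₃ = 9 − (1.5·1 + 4·4) = 9 − 17.5 = -8.5.

-8.5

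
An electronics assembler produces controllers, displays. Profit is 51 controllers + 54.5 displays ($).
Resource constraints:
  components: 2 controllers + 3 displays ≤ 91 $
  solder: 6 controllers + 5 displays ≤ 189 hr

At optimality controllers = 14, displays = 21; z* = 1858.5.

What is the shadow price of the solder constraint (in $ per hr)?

At the optimum: components uses 91 of 91 (binding); solder uses 189 of 189 (binding).
From A_Bᵀ y = c: 2·y_components + 6·y_solder = 51; 3·y_components + 5·y_solder = 54.5.
Solving: y_components = 9, y_solder = 5.5.
Shadow price of solder = 5.5.

5.5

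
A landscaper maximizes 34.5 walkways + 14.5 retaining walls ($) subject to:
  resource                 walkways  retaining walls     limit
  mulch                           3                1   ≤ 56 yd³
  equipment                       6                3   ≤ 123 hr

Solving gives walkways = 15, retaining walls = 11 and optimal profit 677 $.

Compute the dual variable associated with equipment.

At the optimum: mulch uses 56 of 56 (binding); equipment uses 123 of 123 (binding).
Dual feasibility on the basic columns requires 3·y_mulch + 6·y_equipment = 34.5, 1·y_mulch + 3·y_equipment = 14.5.
Solving: y_mulch = 5.5, y_equipment = 3.
Shadow price of equipment = 3.

3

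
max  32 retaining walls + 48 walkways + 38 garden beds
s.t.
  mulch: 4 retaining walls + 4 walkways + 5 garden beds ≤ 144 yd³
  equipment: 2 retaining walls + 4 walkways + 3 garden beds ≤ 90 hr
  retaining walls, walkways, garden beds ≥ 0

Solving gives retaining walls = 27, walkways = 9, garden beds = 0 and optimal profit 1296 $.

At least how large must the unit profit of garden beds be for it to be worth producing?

Both mulch and equipment are binding at x*.
The binding rows give the dual system: 4·y_mulch + 2·y_equipment = 32 and 4·y_mulch + 4·y_equipment = 48.
→ y_mulch = 4 and y_equipment = 8.
garden beds enters the basis when its profit ≥ yᵀa₃ = 4·5 + 8·3 = 44.

44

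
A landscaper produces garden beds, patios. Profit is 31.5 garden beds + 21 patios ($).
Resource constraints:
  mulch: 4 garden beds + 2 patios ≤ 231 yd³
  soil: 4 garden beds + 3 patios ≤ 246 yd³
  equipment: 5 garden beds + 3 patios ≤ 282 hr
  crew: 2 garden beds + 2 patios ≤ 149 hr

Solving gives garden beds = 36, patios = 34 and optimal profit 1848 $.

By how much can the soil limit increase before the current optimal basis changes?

6.75

Binding constraints: soil, equipment. The basis is B = [[4,3],[5,3]] with det -3.
Per unit increase in soil, x* moves by d = (-1, 1.6667).
The basis stays optimal until crew becomes binding; allowable increase = 6.75 yd³.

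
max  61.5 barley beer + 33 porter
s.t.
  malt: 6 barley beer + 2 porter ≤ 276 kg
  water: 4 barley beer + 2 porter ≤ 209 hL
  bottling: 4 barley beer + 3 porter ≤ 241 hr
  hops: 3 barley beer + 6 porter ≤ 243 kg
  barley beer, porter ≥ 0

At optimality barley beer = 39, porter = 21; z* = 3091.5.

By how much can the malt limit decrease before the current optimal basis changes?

Binding constraints: malt, hops. The basis is B = [[6,2],[3,6]] with det 30.
Per unit decrease in malt, x* moves by d = (-0.2, 0.1).
The basis stays optimal until barley beer reaches 0; allowable decrease = 195 kg.

195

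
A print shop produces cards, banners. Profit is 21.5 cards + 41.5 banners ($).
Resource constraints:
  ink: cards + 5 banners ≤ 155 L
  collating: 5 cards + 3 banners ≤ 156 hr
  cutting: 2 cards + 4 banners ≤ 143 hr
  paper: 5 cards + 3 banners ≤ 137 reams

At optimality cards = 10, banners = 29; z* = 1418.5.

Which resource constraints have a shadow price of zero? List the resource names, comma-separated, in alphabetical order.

collating, cutting

ink: 155/155 (binding)
collating: 137/156 (slack 19)
cutting: 136/143 (slack 7)
paper: 137/137 (binding)
By complementary slackness, a constraint with positive slack has shadow price 0 → collating, cutting.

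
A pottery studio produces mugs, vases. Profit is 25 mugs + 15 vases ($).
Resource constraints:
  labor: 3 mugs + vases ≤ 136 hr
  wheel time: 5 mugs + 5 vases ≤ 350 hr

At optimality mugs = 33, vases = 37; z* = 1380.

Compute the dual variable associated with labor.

Check each constraint at x*: labor 136/136 (tight); wheel time 350/350 (tight).
The binding rows give the dual system: 3·y_labor + 5·y_wheel time = 25 and 1·y_labor + 5·y_wheel time = 15.
→ y_labor = 5 and y_wheel time = 2.
Shadow price of labor = 5.

5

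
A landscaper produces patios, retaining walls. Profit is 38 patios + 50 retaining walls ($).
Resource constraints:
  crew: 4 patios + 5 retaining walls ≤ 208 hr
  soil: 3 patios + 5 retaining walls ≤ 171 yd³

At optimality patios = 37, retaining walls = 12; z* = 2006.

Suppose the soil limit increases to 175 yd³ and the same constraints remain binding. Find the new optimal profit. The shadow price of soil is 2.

Δb = 4, so new z* = 2006 + (2)·(4) = 2006 + 8 = 2014.

2014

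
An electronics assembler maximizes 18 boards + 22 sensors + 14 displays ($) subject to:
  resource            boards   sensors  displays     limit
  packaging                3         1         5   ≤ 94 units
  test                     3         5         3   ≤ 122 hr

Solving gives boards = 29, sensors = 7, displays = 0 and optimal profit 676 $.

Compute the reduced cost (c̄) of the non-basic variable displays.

-8

Check each constraint at x*: packaging 94/94 (tight); test 122/122 (tight).
From A_Bᵀ y = c: 3·y_packaging + 3·y_test = 18; 1·y_packaging + 5·y_test = 22.
→ y_packaging = 2 and y_test = 4.
Reduced cost of displays: c₃ − yᵀa₃ = 14 − (2·5 + 4·3) = 14 − 22 = -8.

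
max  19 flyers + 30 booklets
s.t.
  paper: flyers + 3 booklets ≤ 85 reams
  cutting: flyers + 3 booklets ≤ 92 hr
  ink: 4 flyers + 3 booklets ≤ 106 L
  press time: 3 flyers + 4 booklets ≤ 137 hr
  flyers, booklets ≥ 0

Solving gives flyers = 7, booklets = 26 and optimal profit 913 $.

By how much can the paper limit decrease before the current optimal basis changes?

58.5

Binding constraints: paper, ink. The basis is B = [[1,3],[4,3]] with det -9.
Per unit decrease in paper, x* moves by d = (0.3333, -0.4444).
The basis stays optimal until booklets reaches 0; allowable decrease = 58.5 reams.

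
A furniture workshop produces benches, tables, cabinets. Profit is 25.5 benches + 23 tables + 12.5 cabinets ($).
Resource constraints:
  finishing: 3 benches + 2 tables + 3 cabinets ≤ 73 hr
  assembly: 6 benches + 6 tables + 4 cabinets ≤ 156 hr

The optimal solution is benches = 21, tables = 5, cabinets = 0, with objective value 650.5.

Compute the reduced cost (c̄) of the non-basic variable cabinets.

-7

Check each constraint at x*: finishing 73/73 (tight); assembly 156/156 (tight).
The binding rows give the dual system: 3·y_finishing + 6·y_assembly = 25.5 and 2·y_finishing + 6·y_assembly = 23.
This yields shadow prices y_finishing = 2.5, y_assembly = 3.
Reduced cost of cabinets: c₃ − yᵀa₃ = 12.5 − (2.5·3 + 3·4) = 12.5 − 19.5 = -7.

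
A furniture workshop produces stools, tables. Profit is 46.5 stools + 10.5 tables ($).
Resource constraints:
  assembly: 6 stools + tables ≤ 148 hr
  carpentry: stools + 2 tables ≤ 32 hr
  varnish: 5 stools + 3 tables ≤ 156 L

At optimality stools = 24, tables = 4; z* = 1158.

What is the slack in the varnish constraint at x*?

24

varnish used = 5·24 + 3·4 = 132; slack = 156 − 132 = 24.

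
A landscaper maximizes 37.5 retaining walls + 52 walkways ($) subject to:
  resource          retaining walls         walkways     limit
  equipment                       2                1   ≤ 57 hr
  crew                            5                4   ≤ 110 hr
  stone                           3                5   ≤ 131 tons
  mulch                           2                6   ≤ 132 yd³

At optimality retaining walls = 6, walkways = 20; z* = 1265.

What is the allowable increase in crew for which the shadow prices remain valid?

35.75

Binding constraints: crew, mulch. The basis is B = [[5,4],[2,6]] with det 22.
Per unit increase in crew, x* moves by d = (0.2727, -0.0909).
The basis stays optimal until stone becomes binding; allowable increase = 35.75 hr.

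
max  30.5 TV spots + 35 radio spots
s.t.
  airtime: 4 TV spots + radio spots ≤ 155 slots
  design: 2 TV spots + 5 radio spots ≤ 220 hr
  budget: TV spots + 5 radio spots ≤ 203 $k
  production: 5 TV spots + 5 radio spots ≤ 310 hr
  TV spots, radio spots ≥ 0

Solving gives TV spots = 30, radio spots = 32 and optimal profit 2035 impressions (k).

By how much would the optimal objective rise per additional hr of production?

At the optimum: airtime uses 152 of 155 (slack = 3); design uses 220 of 220 (binding); budget uses 190 of 203 (slack = 13); production uses 310 of 310 (binding).
By complementary slackness, y = 0 for the non-binding constraints.
The binding rows give the dual system: 2·y_design + 5·y_production = 30.5 and 5·y_design + 5·y_production = 35.
Solving: y_design = 1.5, y_production = 5.5.
Shadow price of production = 5.5.

5.5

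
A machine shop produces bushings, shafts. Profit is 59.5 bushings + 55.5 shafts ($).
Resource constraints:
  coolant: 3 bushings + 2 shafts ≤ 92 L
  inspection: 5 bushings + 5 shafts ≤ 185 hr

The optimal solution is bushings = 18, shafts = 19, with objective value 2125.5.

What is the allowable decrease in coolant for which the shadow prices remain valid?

Binding constraints: coolant, inspection. The basis is B = [[3,2],[5,5]] with det 5.
Per unit decrease in coolant, x* moves by d = (-1, 1).
The basis stays optimal until bushings reaches 0; allowable decrease = 18 L.

18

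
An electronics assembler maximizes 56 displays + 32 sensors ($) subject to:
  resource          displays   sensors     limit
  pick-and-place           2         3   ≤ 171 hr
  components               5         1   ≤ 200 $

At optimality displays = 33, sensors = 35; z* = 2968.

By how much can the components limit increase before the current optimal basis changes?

227.5

Binding constraints: pick-and-place, components. The basis is B = [[2,3],[5,1]] with det -13.
Per unit increase in components, x* moves by d = (0.2308, -0.1538).
The basis stays optimal until sensors reaches 0; allowable increase = 227.5 $.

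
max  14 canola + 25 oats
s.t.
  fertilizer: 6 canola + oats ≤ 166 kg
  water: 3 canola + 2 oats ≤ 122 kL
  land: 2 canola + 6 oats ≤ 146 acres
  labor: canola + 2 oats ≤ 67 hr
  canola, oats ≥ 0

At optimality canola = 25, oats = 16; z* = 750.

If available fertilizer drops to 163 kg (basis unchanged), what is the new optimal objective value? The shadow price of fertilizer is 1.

747

Δb = -3, so new z* = 750 + (1)·(-3) = 750 − 3 = 747.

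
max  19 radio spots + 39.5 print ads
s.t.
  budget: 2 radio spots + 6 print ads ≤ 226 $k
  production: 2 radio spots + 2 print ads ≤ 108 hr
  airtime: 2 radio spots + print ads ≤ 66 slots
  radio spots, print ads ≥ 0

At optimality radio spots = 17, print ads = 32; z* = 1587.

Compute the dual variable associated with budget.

6

At the optimum: budget uses 226 of 226 (binding); production uses 98 of 108 (slack = 10); airtime uses 66 of 66 (binding).
By complementary slackness, y = 0 for the non-binding constraint.
From A_Bᵀ y = c: 2·y_budget + 2·y_airtime = 19; 6·y_budget + 1·y_airtime = 39.5.
This yields shadow prices y_budget = 6, y_airtime = 3.5.
Shadow price of budget = 6.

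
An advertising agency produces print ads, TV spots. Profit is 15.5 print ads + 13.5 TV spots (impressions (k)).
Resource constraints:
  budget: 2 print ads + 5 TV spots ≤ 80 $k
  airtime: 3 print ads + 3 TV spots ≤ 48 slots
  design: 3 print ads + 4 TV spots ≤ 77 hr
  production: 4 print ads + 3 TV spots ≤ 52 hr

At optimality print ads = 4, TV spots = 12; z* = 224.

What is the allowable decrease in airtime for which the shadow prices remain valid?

Binding constraints: airtime, production. The basis is B = [[3,3],[4,3]] with det -3.
Per unit decrease in airtime, x* moves by d = (1, -1.3333).
The basis stays optimal until TV spots reaches 0; allowable decrease = 9 slots.

9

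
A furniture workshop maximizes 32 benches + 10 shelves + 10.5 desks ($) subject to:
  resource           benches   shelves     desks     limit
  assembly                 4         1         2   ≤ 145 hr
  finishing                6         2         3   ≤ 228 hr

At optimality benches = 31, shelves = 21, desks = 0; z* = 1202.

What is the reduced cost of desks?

At the optimum: assembly uses 145 of 145 (binding); finishing uses 228 of 228 (binding).
Dual feasibility on the basic columns requires 4·y_assembly + 6·y_finishing = 32, 1·y_assembly + 2·y_finishing = 10.
Solving: y_assembly = 2, y_finishing = 4.
Reduced cost of desks: c₃ − yᵀa₃ = 10.5 − (2·2 + 4·3) = 10.5 − 16 = -5.5.

-5.5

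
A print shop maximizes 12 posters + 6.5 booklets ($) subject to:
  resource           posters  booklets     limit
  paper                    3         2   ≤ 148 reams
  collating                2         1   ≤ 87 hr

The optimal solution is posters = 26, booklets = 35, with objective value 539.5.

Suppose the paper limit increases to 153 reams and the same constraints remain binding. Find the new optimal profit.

544.5

Both paper and collating are binding at x*.
The binding rows give the dual system: 3·y_paper + 2·y_collating = 12 and 2·y_paper + 1·y_collating = 6.5.
This yields shadow prices y_paper = 1, y_collating = 4.5.
Δz = y_paper·Δb = 1 × (5) = 5, so new z* = 539.5 + 5 = 544.5.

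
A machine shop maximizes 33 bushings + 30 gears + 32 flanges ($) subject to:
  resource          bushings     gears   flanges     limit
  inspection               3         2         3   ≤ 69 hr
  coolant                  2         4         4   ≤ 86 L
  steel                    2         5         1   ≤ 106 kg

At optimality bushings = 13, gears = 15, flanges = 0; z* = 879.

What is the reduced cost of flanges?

-7

Check each constraint at x*: inspection 69/69 (tight); coolant 86/86 (tight); steel 101/106 (slack 5).
By complementary slackness, y = 0 for the non-binding constraint.
From A_Bᵀ y = c: 3·y_inspection + 2·y_coolant = 33; 2·y_inspection + 4·y_coolant = 30.
→ y_inspection = 9 and y_coolant = 3.
Reduced cost of flanges: c₃ − yᵀa₃ = 32 − (9·3 + 3·4) = 32 − 39 = -7.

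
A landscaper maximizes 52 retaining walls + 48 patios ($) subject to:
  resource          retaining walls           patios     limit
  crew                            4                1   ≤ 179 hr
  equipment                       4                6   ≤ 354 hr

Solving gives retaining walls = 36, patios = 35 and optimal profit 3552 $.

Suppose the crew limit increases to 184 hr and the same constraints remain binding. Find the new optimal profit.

Both crew and equipment are binding at x*.
The binding rows give the dual system: 4·y_crew + 4·y_equipment = 52 and 1·y_crew + 6·y_equipment = 48.
Solving: y_crew = 6, y_equipment = 7.
Δz = y_crew·Δb = 6 × (5) = 30, so new z* = 3552 + 30 = 3582.

3582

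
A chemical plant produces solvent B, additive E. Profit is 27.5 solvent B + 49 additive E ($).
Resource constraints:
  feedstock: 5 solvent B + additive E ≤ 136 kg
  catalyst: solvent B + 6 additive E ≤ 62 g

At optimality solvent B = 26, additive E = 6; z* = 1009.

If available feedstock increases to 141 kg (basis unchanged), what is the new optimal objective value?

1029

Check each constraint at x*: feedstock 136/136 (tight); catalyst 62/62 (tight).
From A_Bᵀ y = c: 5·y_feedstock + 1·y_catalyst = 27.5; 1·y_feedstock + 6·y_catalyst = 49.
This yields shadow prices y_feedstock = 4, y_catalyst = 7.5.
Δz = y_feedstock·Δb = 4 × (5) = 20, so new z* = 1009 + 20 = 1029.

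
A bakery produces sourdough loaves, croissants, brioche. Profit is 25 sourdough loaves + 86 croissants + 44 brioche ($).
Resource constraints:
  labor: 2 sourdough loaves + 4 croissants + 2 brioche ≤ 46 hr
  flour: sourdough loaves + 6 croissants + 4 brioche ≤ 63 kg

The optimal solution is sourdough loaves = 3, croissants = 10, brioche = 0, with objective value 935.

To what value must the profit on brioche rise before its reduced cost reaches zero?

52

Check each constraint at x*: labor 46/46 (tight); flour 63/63 (tight).
The binding rows give the dual system: 2·y_labor + 1·y_flour = 25 and 4·y_labor + 6·y_flour = 86.
→ y_labor = 8 and y_flour = 9.
brioche enters the basis when its profit ≥ yᵀa₃ = 8·2 + 9·4 = 52.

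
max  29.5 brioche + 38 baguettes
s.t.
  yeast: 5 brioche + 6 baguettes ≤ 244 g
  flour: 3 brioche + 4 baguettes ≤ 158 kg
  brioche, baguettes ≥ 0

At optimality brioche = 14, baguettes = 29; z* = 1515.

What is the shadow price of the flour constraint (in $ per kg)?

6.5

Both yeast and flour are binding at x*.
Dual feasibility on the basic columns requires 5·y_yeast + 3·y_flour = 29.5, 6·y_yeast + 4·y_flour = 38.
This yields shadow prices y_yeast = 2, y_flour = 6.5.
Shadow price of flour = 6.5.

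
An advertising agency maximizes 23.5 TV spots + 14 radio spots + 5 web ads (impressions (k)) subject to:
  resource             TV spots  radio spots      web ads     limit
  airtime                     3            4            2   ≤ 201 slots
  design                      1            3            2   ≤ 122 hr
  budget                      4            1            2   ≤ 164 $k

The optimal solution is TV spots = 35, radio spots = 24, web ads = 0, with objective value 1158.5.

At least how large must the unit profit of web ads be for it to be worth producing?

13

Binding: airtime and budget. Non-binding: design (15 unused).
Slack constraints have shadow price 0 (complementary slackness).
The binding rows give the dual system: 3·y_airtime + 4·y_budget = 23.5 and 4·y_airtime + 1·y_budget = 14.
→ y_airtime = 2.5 and y_budget = 4.
web ads enters the basis when its profit ≥ yᵀa₃ = 2.5·2 + 4·2 = 13.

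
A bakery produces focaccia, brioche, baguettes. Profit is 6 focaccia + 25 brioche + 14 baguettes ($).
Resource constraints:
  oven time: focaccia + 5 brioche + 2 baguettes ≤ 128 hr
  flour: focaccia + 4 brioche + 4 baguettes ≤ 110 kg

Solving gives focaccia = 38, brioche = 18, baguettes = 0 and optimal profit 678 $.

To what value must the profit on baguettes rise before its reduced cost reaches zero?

Check each constraint at x*: oven time 128/128 (tight); flour 110/110 (tight).
The binding rows give the dual system: 1·y_oven time + 1·y_flour = 6 and 5·y_oven time + 4·y_flour = 25.
Solving: y_oven time = 1, y_flour = 5.
baguettes enters the basis when its profit ≥ yᵀa₃ = 1·2 + 5·4 = 22.

22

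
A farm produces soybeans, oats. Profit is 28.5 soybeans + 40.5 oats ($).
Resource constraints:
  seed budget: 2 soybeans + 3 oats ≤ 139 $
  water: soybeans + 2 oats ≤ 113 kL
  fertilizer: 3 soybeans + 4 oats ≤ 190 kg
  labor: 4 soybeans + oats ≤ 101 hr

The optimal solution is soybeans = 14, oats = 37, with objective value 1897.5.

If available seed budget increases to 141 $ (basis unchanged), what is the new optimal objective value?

1912.5

At the optimum: seed budget uses 139 of 139 (binding); water uses 88 of 113 (slack = 25); fertilizer uses 190 of 190 (binding); labor uses 93 of 101 (slack = 8).
By complementary slackness, y = 0 for the non-binding constraints.
From A_Bᵀ y = c: 2·y_seed budget + 3·y_fertilizer = 28.5; 3·y_seed budget + 4·y_fertilizer = 40.5.
→ y_seed budget = 7.5 and y_fertilizer = 4.5.
Δz = y_seed budget·Δb = 7.5 × (2) = 15, so new z* = 1897.5 + 15 = 1912.5.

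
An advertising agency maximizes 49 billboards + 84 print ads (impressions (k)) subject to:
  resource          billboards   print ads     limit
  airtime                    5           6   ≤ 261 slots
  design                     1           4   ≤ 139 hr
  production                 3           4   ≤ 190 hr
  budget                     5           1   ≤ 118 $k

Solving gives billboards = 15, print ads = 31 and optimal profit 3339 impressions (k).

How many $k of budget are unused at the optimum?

budget used = 5·15 + 1·31 = 106; slack = 118 − 106 = 12.

12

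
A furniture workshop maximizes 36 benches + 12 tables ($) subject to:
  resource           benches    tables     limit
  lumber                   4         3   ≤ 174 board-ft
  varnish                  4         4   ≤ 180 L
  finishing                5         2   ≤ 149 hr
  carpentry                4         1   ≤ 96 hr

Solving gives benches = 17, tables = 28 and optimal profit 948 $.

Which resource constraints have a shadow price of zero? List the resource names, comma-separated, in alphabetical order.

finishing, lumber

lumber: 152/174 (slack 22)
varnish: 180/180 (binding)
finishing: 141/149 (slack 8)
carpentry: 96/96 (binding)
By complementary slackness, a constraint with positive slack has shadow price 0 → finishing, lumber.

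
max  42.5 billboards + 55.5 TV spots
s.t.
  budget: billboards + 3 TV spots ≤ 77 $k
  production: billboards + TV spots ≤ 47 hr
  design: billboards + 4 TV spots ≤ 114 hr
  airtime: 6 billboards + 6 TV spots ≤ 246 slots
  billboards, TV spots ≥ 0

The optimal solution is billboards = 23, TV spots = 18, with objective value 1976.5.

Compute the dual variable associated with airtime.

Binding: budget and airtime. Non-binding: production (6 unused), design (19 unused).
By complementary slackness, y = 0 for the non-binding constraints.
Dual feasibility on the basic columns requires 1·y_budget + 6·y_airtime = 42.5, 3·y_budget + 6·y_airtime = 55.5.
Solving: y_budget = 6.5, y_airtime = 6.
Shadow price of airtime = 6.

6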